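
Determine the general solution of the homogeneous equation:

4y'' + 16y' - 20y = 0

Characteristic equation: 4r² + 16r - 20 = 0
Divide by 4: r² + 4r - 5 = 0
Roots: r = 1, -5 (distinct real)
General solution: y = C₁e^x + C₂e^(-5x)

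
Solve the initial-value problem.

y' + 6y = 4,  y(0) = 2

General solution: y = 2/3 + Ce^(-6x)
Applying y(0) = 2: C = 2 - 2/3 = 4/3
Particular solution: y = 2/3 + (4/3)e^(-6x)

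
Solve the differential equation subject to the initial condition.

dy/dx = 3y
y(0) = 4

General solution: y = Ce^(3x)
Applying IC y(0) = 4:
Particular solution: y = 4e^(3x)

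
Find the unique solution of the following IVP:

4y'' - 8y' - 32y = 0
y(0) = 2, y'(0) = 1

General solution: y = C₁e^(4x) + C₂e^(-2x)
Applying ICs: C₁ = 5/6, C₂ = 7/6
Particular solution: y = (5/6)e^(4x) + (7/6)e^(-2x)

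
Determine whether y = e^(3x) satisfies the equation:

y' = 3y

Verification:
y = e^(3x)
y' = 3e^(3x)
3y = 3e^(3x)
y' = 3y ✓

Yes, it is a solution.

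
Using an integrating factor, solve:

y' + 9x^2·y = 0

Using integrating factor method:

General solution: y = Ce^(-3x^3)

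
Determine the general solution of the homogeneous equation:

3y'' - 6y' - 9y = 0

Characteristic equation: 3r² - 6r - 9 = 0
Divide by 3: r² - 2r - 3 = 0
Roots: r = 3, -1 (distinct real)
General solution: y = C₁e^(3x) + C₂e^(-x)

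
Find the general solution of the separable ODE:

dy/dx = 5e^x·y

Separating variables and integrating:
ln|y| = 5e^x + C

General solution: y = Ce^(5e^x)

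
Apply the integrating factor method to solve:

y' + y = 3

Using integrating factor method:

General solution: y = 3 + Ce^(-x)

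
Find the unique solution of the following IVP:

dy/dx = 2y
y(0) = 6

General solution: y = Ce^(2x)
Applying IC y(0) = 6:
Particular solution: y = 6e^(2x)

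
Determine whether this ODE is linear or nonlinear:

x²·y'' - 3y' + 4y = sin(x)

Linear (y and its derivatives appear to the first power only, no products of y terms)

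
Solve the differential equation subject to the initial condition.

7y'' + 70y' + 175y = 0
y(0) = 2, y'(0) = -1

General solution: y = (C₁ + C₂x)e^(-5x)
Repeated root r = -5
Applying ICs: C₁ = 2, C₂ = 9
Particular solution: y = (2 + 9x)e^(-5x)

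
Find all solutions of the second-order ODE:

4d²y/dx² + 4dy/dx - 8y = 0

Characteristic equation: 4r² + 4r - 8 = 0
Divide by 4: r² + r - 2 = 0
Roots: r = 1, -2 (distinct real)
General solution: y = C₁e^x + C₂e^(-2x)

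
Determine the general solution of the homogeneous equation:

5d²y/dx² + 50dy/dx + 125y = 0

Characteristic equation: 5r² + 50r + 125 = 0
Divide by 5: r² + 10r + 25 = 0
Factored: (r + 5)² = 0
Repeated root: r = -5
General solution: y = (C₁ + C₂x)e^(-5x)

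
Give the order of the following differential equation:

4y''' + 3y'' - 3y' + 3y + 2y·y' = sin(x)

The order is 3 (highest derivative is of order 3).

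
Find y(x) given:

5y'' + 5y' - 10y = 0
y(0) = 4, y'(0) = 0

General solution: y = C₁e^x + C₂e^(-2x)
Applying ICs: C₁ = 8/3, C₂ = 4/3
Particular solution: y = (8/3)e^x + (4/3)e^(-2x)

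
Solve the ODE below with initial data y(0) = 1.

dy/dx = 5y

General solution: y = Ce^(5x)
Applying IC y(0) = 1:
Particular solution: y = e^(5x)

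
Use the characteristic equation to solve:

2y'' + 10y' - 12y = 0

Characteristic equation: 2r² + 10r - 12 = 0
Divide by 2: r² + 5r - 6 = 0
Roots: r = 1, -6 (distinct real)
General solution: y = C₁e^x + C₂e^(-6x)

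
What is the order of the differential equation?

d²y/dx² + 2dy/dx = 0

The order is 2 (highest derivative is of order 2).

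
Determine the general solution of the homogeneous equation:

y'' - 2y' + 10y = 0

Characteristic equation: r² - 2r + 10 = 0
Roots: r = 1 ± 3i (complex conjugates)
General solution: y = e^x(C₁cos(3x) + C₂sin(3x))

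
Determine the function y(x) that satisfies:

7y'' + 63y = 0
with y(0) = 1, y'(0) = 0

General solution: y = C₁cos(3x) + C₂sin(3x)
Complex roots r = ±3i
Applying ICs: C₁ = 1, C₂ = 0
Particular solution: y = cos(3x)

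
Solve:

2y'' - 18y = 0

Characteristic equation: 2r² - 18 = 0
Divide by 2: r² - 9 = 0
Roots: r = 3, -3 (distinct real)
General solution: y = C₁e^(3x) + C₂e^(-3x)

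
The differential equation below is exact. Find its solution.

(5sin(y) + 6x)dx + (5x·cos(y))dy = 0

Verify exactness: ∂M/∂y = ∂N/∂x ✓
Find F(x,y) such that ∂F/∂x = M, ∂F/∂y = N
Solution: 5x·sin(y) + 3x² = C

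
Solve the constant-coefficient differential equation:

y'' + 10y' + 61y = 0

Characteristic equation: r² + 10r + 61 = 0
Roots: r = -5 ± 6i (complex conjugates)
General solution: y = e^(-5x)(C₁cos(6x) + C₂sin(6x))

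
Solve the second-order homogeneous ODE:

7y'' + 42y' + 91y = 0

Characteristic equation: 7r² + 42r + 91 = 0
Divide by 7: r² + 6r + 13 = 0
Roots: r = -3 ± 2i (complex conjugates)
General solution: y = e^(-3x)(C₁cos(2x) + C₂sin(2x))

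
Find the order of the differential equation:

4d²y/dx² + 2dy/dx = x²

The order is 2 (highest derivative is of order 2).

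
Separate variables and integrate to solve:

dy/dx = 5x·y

Separating variables and integrating:
ln|y| = 5x^2/2 + C

General solution: y = Ce^(5x^2/2)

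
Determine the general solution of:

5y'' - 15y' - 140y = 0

Characteristic equation: 5r² - 15r - 140 = 0
Divide by 5: r² - 3r - 28 = 0
Roots: r = 7, -4 (distinct real)
General solution: y = C₁e^(7x) + C₂e^(-4x)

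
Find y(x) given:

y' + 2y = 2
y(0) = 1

General solution: y = 1 + Ce^(-2x)
Applying y(0) = 1: C = 1 - 1 = 0
Particular solution: y = 1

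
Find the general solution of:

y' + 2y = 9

Using integrating factor method:

General solution: y = 9/2 + Ce^(-2x)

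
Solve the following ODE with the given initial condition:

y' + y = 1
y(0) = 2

General solution: y = 1 + Ce^(-x)
Applying y(0) = 2: C = 2 - 1 = 1
Particular solution: y = 1 + e^(-x)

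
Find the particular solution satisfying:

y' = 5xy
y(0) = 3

General solution: y = Ce^(5x²/2)
Applying IC y(0) = 3:
Particular solution: y = 3e^(5x²/2)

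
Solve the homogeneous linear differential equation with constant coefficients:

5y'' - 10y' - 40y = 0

Characteristic equation: 5r² - 10r - 40 = 0
Divide by 5: r² - 2r - 8 = 0
Roots: r = 4, -2 (distinct real)
General solution: y = C₁e^(4x) + C₂e^(-2x)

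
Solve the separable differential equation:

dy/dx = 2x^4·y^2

Separating variables and integrating:
-1/y = 2x^5/5 + C

General solution: y^-1 = (-2/5)x^5 + C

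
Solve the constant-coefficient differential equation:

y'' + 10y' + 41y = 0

Characteristic equation: r² + 10r + 41 = 0
Roots: r = -5 ± 4i (complex conjugates)
General solution: y = e^(-5x)(C₁cos(4x) + C₂sin(4x))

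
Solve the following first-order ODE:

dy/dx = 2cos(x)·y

Separating variables and integrating:
ln|y| = 2sin(x) + C

General solution: y = Ce^(2sin(x))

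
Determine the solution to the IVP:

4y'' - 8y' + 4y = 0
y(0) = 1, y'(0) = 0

General solution: y = (C₁ + C₂x)e^x
Repeated root r = 1
Applying ICs: C₁ = 1, C₂ = -1
Particular solution: y = (1 - x)e^x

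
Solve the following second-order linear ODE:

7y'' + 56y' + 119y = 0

Characteristic equation: 7r² + 56r + 119 = 0
Divide by 7: r² + 8r + 17 = 0
Roots: r = -4 ± i (complex conjugates)
General solution: y = e^(-4x)(C₁cos(x) + C₂sin(x))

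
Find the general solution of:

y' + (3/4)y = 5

Using integrating factor method:

General solution: y = 20/3 + Ce^(-3x/4)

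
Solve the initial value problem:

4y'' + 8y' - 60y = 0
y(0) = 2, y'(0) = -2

General solution: y = C₁e^(3x) + C₂e^(-5x)
Applying ICs: C₁ = 1, C₂ = 1
Particular solution: y = e^(3x) + e^(-5x)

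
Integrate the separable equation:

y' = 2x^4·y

Separating variables and integrating:
ln|y| = 2x^5/5 + C

General solution: y = Ce^(2x^5/5)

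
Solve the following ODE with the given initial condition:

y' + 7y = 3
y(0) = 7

General solution: y = 3/7 + Ce^(-7x)
Applying y(0) = 7: C = 7 - 3/7 = 46/7
Particular solution: y = 3/7 + (46/7)e^(-7x)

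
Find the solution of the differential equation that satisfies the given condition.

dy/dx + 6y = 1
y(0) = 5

General solution: y = 1/6 + Ce^(-6x)
Applying y(0) = 5: C = 5 - 1/6 = 29/6
Particular solution: y = 1/6 + (29/6)e^(-6x)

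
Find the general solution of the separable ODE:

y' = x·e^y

Separating variables and integrating:
-e^(-y) = x²/2 + C

General solution: y = -ln(C - x²/2)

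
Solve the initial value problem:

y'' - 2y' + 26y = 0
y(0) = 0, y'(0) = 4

General solution: y = e^x(C₁cos(5x) + C₂sin(5x))
Complex roots r = 1 ± 5i
Applying ICs: C₁ = 0, C₂ = 4/5
Particular solution: y = e^x((4/5)sin(5x))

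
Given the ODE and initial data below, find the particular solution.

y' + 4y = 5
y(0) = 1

General solution: y = 5/4 + Ce^(-4x)
Applying y(0) = 1: C = 1 - 5/4 = -1/4
Particular solution: y = 5/4 - (1/4)e^(-4x)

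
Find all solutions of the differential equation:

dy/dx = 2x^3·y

Separating variables and integrating:
ln|y| = x^4/2 + C

General solution: y = Ce^(x^4/2)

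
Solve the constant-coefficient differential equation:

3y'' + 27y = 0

Characteristic equation: 3r² + 27 = 0
Divide by 3: r² + 9 = 0
Roots: r = ±3i (complex conjugates)
General solution: y = C₁cos(3x) + C₂sin(3x)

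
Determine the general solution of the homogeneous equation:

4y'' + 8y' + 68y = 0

Characteristic equation: 4r² + 8r + 68 = 0
Divide by 4: r² + 2r + 17 = 0
Roots: r = -1 ± 4i (complex conjugates)
General solution: y = e^(-x)(C₁cos(4x) + C₂sin(4x))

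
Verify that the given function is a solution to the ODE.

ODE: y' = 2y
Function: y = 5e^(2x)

Verification:
y = 5e^(2x)
y' = 10e^(2x)
2y = 10e^(2x)
y' = 2y ✓

Yes, it is a solution.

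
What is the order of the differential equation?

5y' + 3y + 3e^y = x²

The order is 1 (highest derivative is of order 1).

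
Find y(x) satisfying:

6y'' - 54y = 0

Characteristic equation: 6r² - 54 = 0
Divide by 6: r² - 9 = 0
Roots: r = 3, -3 (distinct real)
General solution: y = C₁e^(3x) + C₂e^(-3x)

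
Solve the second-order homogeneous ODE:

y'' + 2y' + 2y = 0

Characteristic equation: r² + 2r + 2 = 0
Roots: r = -1 ± i (complex conjugates)
General solution: y = e^(-x)(C₁cos(x) + C₂sin(x))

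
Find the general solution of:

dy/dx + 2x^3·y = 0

Using integrating factor method:

General solution: y = Ce^(-x^4/2)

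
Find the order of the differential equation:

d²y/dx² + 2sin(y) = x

The order is 2 (highest derivative is of order 2).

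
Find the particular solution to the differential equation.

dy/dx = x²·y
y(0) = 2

General solution: y = Ce^(x³/3)
Applying IC y(0) = 2:
Particular solution: y = 2e^(x³/3)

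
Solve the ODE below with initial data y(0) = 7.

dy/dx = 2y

General solution: y = Ce^(2x)
Applying IC y(0) = 7:
Particular solution: y = 7e^(2x)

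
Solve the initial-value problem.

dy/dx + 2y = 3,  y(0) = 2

General solution: y = 3/2 + Ce^(-2x)
Applying y(0) = 2: C = 2 - 3/2 = 1/2
Particular solution: y = 3/2 + (1/2)e^(-2x)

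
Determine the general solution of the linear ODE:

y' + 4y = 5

Using integrating factor method:

General solution: y = 5/4 + Ce^(-4x)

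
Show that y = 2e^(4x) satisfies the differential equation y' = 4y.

Verification:
y = 2e^(4x)
y' = 8e^(4x)
4y = 8e^(4x)
y' = 4y ✓

Yes, it is a solution.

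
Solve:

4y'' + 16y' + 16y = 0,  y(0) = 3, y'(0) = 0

General solution: y = (C₁ + C₂x)e^(-2x)
Repeated root r = -2
Applying ICs: C₁ = 3, C₂ = 6
Particular solution: y = (3 + 6x)e^(-2x)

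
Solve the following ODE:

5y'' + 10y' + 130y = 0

Characteristic equation: 5r² + 10r + 130 = 0
Divide by 5: r² + 2r + 26 = 0
Roots: r = -1 ± 5i (complex conjugates)
General solution: y = e^(-x)(C₁cos(5x) + C₂sin(5x))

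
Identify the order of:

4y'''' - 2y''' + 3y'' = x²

The order is 4 (highest derivative is of order 4).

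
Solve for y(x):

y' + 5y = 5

Using integrating factor method:

General solution: y = 1 + Ce^(-5x)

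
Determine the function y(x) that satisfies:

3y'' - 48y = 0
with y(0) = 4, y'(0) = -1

General solution: y = C₁e^(4x) + C₂e^(-4x)
Applying ICs: C₁ = 15/8, C₂ = 17/8
Particular solution: y = (15/8)e^(4x) + (17/8)e^(-4x)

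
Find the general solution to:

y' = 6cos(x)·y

Separating variables and integrating:
ln|y| = 6sin(x) + C

General solution: y = Ce^(6sin(x))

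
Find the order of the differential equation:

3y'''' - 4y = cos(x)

The order is 4 (highest derivative is of order 4).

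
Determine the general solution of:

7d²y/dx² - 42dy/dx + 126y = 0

Characteristic equation: 7r² - 42r + 126 = 0
Divide by 7: r² - 6r + 18 = 0
Roots: r = 3 ± 3i (complex conjugates)
General solution: y = e^(3x)(C₁cos(3x) + C₂sin(3x))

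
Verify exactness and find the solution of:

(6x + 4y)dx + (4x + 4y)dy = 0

Verify exactness: ∂M/∂y = ∂N/∂x ✓
Find F(x,y) such that ∂F/∂x = M, ∂F/∂y = N
Solution: 3x² + 4xy + 2y² = C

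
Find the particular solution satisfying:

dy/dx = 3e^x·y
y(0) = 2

General solution: y = Ce^(3e^x)
Applying IC y(0) = 2:
Particular solution: y = 2e^(3(e^x - 1))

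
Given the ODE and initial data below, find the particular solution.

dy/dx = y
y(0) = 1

General solution: y = Ce^x
Applying IC y(0) = 1:
Particular solution: y = e^x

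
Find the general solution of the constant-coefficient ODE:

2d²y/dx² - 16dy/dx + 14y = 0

Characteristic equation: 2r² - 16r + 14 = 0
Divide by 2: r² - 8r + 7 = 0
Roots: r = 1, 7 (distinct real)
General solution: y = C₁e^x + C₂e^(7x)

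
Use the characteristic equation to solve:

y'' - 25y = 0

Characteristic equation: r² - 25 = 0
Roots: r = 5, -5 (distinct real)
General solution: y = C₁e^(5x) + C₂e^(-5x)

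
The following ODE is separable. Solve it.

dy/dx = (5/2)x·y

Separating variables and integrating:
ln|y| = 5x^2/4 + C

General solution: y = Ce^(5x^2/4)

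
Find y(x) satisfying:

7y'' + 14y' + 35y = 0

Characteristic equation: 7r² + 14r + 35 = 0
Divide by 7: r² + 2r + 5 = 0
Roots: r = -1 ± 2i (complex conjugates)
General solution: y = e^(-x)(C₁cos(2x) + C₂sin(2x))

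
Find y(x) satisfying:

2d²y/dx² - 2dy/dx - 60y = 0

Characteristic equation: 2r² - 2r - 60 = 0
Divide by 2: r² - r - 30 = 0
Roots: r = 6, -5 (distinct real)
General solution: y = C₁e^(6x) + C₂e^(-5x)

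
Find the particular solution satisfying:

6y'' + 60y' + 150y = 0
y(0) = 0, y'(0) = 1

General solution: y = (C₁ + C₂x)e^(-5x)
Repeated root r = -5
Applying ICs: C₁ = 0, C₂ = 1
Particular solution: y = xe^(-5x)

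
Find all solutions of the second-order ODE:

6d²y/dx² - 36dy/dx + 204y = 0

Characteristic equation: 6r² - 36r + 204 = 0
Divide by 6: r² - 6r + 34 = 0
Roots: r = 3 ± 5i (complex conjugates)
General solution: y = e^(3x)(C₁cos(5x) + C₂sin(5x))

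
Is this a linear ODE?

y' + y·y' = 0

No. Nonlinear (product y·y')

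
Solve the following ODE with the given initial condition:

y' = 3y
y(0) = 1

General solution: y = Ce^(3x)
Applying IC y(0) = 1:
Particular solution: y = e^(3x)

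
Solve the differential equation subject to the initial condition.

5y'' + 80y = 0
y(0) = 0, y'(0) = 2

General solution: y = C₁cos(4x) + C₂sin(4x)
Complex roots r = ±4i
Applying ICs: C₁ = 0, C₂ = 1/2
Particular solution: y = (1/2)sin(4x)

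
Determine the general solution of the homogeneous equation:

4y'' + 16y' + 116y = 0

Characteristic equation: 4r² + 16r + 116 = 0
Divide by 4: r² + 4r + 29 = 0
Roots: r = -2 ± 5i (complex conjugates)
General solution: y = e^(-2x)(C₁cos(5x) + C₂sin(5x))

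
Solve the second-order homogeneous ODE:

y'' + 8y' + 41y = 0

Characteristic equation: r² + 8r + 41 = 0
Roots: r = -4 ± 5i (complex conjugates)
General solution: y = e^(-4x)(C₁cos(5x) + C₂sin(5x))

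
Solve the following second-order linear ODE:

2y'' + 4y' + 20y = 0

Characteristic equation: 2r² + 4r + 20 = 0
Divide by 2: r² + 2r + 10 = 0
Roots: r = -1 ± 3i (complex conjugates)
General solution: y = e^(-x)(C₁cos(3x) + C₂sin(3x))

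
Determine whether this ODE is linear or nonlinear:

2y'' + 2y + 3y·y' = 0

Nonlinear (product y·y')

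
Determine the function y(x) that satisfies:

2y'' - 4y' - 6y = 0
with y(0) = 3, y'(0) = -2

General solution: y = C₁e^(3x) + C₂e^(-x)
Applying ICs: C₁ = 1/4, C₂ = 11/4
Particular solution: y = (1/4)e^(3x) + (11/4)e^(-x)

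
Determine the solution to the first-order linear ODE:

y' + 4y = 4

Using integrating factor method:

General solution: y = 1 + Ce^(-4x)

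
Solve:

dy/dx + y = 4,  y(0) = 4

General solution: y = 4 + Ce^(-x)
Applying y(0) = 4: C = 4 - 4 = 0
Particular solution: y = 4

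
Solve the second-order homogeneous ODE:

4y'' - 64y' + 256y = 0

Characteristic equation: 4r² - 64r + 256 = 0
Divide by 4: r² - 16r + 64 = 0
Factored: (r - 8)² = 0
Repeated root: r = 8
General solution: y = (C₁ + C₂x)e^(8x)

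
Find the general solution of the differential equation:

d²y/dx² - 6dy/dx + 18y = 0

Characteristic equation: r² - 6r + 18 = 0
Roots: r = 3 ± 3i (complex conjugates)
General solution: y = e^(3x)(C₁cos(3x) + C₂sin(3x))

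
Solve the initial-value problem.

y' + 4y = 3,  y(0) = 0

General solution: y = 3/4 + Ce^(-4x)
Applying y(0) = 0: C = 0 - 3/4 = -3/4
Particular solution: y = 3/4 - (3/4)e^(-4x)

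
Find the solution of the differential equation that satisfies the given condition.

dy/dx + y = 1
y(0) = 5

General solution: y = 1 + Ce^(-x)
Applying y(0) = 5: C = 5 - 1 = 4
Particular solution: y = 1 + 4e^(-x)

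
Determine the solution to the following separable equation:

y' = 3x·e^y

Separating variables and integrating:
-e^(-y) = 3x²/2 + C

General solution: y = -ln(C - 3x²/2)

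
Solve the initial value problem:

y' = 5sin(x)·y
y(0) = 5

General solution: y = Ce^(-5cos(x))
Applying IC y(0) = 5:
Particular solution: y = 5e^(5(1-cos(x)))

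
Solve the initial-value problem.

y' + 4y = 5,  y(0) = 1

General solution: y = 5/4 + Ce^(-4x)
Applying y(0) = 1: C = 1 - 5/4 = -1/4
Particular solution: y = 5/4 - (1/4)e^(-4x)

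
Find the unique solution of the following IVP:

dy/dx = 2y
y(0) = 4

General solution: y = Ce^(2x)
Applying IC y(0) = 4:
Particular solution: y = 4e^(2x)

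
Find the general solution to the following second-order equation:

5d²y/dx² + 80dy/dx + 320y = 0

Characteristic equation: 5r² + 80r + 320 = 0
Divide by 5: r² + 16r + 64 = 0
Factored: (r + 8)² = 0
Repeated root: r = -8
General solution: y = (C₁ + C₂x)e^(-8x)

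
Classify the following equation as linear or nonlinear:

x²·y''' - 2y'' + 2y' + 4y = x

Linear (y and its derivatives appear to the first power only, no products of y terms)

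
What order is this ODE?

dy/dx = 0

The order is 1 (highest derivative is of order 1).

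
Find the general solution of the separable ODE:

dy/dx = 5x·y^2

Separating variables and integrating:
-1/y = 5x^2/2 + C

General solution: y^-1 = (-5/2)x^2 + C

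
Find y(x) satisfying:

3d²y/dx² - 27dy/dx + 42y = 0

Characteristic equation: 3r² - 27r + 42 = 0
Divide by 3: r² - 9r + 14 = 0
Roots: r = 2, 7 (distinct real)
General solution: y = C₁e^(2x) + C₂e^(7x)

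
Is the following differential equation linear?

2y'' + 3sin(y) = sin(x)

No. Nonlinear (sin(y) is nonlinear in y)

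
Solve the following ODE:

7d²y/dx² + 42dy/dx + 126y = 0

Characteristic equation: 7r² + 42r + 126 = 0
Divide by 7: r² + 6r + 18 = 0
Roots: r = -3 ± 3i (complex conjugates)
General solution: y = e^(-3x)(C₁cos(3x) + C₂sin(3x))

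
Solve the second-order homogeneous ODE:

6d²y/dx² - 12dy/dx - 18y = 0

Characteristic equation: 6r² - 12r - 18 = 0
Divide by 6: r² - 2r - 3 = 0
Roots: r = 3, -1 (distinct real)
General solution: y = C₁e^(3x) + C₂e^(-x)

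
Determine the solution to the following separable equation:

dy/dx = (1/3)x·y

Separating variables and integrating:
ln|y| = x^2/6 + C

General solution: y = Ce^(x^2/6)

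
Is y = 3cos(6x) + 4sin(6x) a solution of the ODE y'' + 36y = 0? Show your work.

Verification:
y'' = -108cos(6x) - 144sin(6x)
y'' + 36y = 0 ✓

Yes, it is a solution.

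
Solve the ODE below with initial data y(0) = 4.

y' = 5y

General solution: y = Ce^(5x)
Applying IC y(0) = 4:
Particular solution: y = 4e^(5x)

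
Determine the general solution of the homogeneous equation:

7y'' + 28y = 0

Characteristic equation: 7r² + 28 = 0
Divide by 7: r² + 4 = 0
Roots: r = ±2i (complex conjugates)
General solution: y = C₁cos(2x) + C₂sin(2x)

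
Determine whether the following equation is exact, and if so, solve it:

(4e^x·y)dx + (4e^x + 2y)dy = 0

Verify exactness: ∂M/∂y = ∂N/∂x ✓
Find F(x,y) such that ∂F/∂x = M, ∂F/∂y = N
Solution: 4e^x·y + y² = C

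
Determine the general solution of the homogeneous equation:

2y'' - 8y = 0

Characteristic equation: 2r² - 8 = 0
Divide by 2: r² - 4 = 0
Roots: r = 2, -2 (distinct real)
General solution: y = C₁e^(2x) + C₂e^(-2x)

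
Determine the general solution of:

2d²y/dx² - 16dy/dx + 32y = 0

Characteristic equation: 2r² - 16r + 32 = 0
Divide by 2: r² - 8r + 16 = 0
Factored: (r - 4)² = 0
Repeated root: r = 4
General solution: y = (C₁ + C₂x)e^(4x)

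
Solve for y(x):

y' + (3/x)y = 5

Using integrating factor method:

General solution: y = (5/4)x + Cx^(-3)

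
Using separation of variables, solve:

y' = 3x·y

Separating variables and integrating:
ln|y| = 3x^2/2 + C

General solution: y = Ce^(3x^2/2)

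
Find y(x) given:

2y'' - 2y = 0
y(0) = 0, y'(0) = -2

General solution: y = C₁e^x + C₂e^(-x)
Applying ICs: C₁ = -1, C₂ = 1
Particular solution: y = -e^x + e^(-x)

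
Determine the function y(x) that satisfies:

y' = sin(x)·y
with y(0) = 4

General solution: y = Ce^(-cos(x))
Applying IC y(0) = 4:
Particular solution: y = 4e^(1-cos(x))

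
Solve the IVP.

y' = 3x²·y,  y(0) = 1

General solution: y = Ce^(x³)
Applying IC y(0) = 1:
Particular solution: y = e^(x³)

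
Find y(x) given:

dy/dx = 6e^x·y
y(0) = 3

General solution: y = Ce^(6e^x)
Applying IC y(0) = 3:
Particular solution: y = 3e^(6(e^x - 1))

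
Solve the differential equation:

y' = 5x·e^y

Separating variables and integrating:
-e^(-y) = 5x²/2 + C

General solution: y = -ln(C - 5x²/2)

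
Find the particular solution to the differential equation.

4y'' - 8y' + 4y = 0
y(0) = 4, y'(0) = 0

General solution: y = (C₁ + C₂x)e^x
Repeated root r = 1
Applying ICs: C₁ = 4, C₂ = -4
Particular solution: y = (4 - 4x)e^x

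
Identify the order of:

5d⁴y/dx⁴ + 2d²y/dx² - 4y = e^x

The order is 4 (highest derivative is of order 4).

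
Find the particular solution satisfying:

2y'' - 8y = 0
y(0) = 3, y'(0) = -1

General solution: y = C₁e^(2x) + C₂e^(-2x)
Applying ICs: C₁ = 5/4, C₂ = 7/4
Particular solution: y = (5/4)e^(2x) + (7/4)e^(-2x)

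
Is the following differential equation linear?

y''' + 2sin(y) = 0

No. Nonlinear (sin(y) is nonlinear in y)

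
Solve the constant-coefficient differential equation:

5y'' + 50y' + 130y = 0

Characteristic equation: 5r² + 50r + 130 = 0
Divide by 5: r² + 10r + 26 = 0
Roots: r = -5 ± i (complex conjugates)
General solution: y = e^(-5x)(C₁cos(x) + C₂sin(x))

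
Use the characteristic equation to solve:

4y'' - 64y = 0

Characteristic equation: 4r² - 64 = 0
Divide by 4: r² - 16 = 0
Roots: r = 4, -4 (distinct real)
General solution: y = C₁e^(4x) + C₂e^(-4x)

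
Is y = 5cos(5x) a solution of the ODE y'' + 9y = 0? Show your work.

Verification:
y'' = -125cos(5x)
y'' + 9y ≠ 0 (frequency mismatch: got 25 instead of 9)

No, it is not a solution.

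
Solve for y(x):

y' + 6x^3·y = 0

Using integrating factor method:

General solution: y = Ce^(-3x^4/2)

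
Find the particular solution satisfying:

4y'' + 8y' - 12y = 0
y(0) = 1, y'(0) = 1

General solution: y = C₁e^x + C₂e^(-3x)
Applying ICs: C₁ = 1, C₂ = 0
Particular solution: y = e^x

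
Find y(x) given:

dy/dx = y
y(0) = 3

General solution: y = Ce^x
Applying IC y(0) = 3:
Particular solution: y = 3e^x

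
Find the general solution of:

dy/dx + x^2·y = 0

Using integrating factor method:

General solution: y = Ce^(-x^3/3)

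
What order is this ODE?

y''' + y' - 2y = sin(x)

The order is 3 (highest derivative is of order 3).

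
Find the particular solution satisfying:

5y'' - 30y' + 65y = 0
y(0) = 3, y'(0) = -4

General solution: y = e^(3x)(C₁cos(2x) + C₂sin(2x))
Complex roots r = 3 ± 2i
Applying ICs: C₁ = 3, C₂ = -13/2
Particular solution: y = e^(3x)(3cos(2x) - (13/2)sin(2x))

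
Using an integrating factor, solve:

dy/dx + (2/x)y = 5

Using integrating factor method:

General solution: y = (5/3)x + Cx^(-2)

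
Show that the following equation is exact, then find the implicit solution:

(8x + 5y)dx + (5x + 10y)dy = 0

Verify exactness: ∂M/∂y = ∂N/∂x ✓
Find F(x,y) such that ∂F/∂x = M, ∂F/∂y = N
Solution: 4x² + 5xy + 5y² = C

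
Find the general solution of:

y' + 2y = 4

Using integrating factor method:

General solution: y = 2 + Ce^(-2x)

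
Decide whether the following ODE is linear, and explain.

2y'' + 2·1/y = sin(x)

Nonlinear (1/y term)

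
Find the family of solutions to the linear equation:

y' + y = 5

Using integrating factor method:

General solution: y = 5 + Ce^(-x)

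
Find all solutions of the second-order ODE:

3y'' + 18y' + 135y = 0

Characteristic equation: 3r² + 18r + 135 = 0
Divide by 3: r² + 6r + 45 = 0
Roots: r = -3 ± 6i (complex conjugates)
General solution: y = e^(-3x)(C₁cos(6x) + C₂sin(6x))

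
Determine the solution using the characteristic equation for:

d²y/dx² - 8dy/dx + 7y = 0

Characteristic equation: r² - 8r + 7 = 0
Roots: r = 7, 1 (distinct real)
General solution: y = C₁e^(7x) + C₂e^x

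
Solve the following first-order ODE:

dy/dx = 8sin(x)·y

Separating variables and integrating:
ln|y| = -8cos(x) + C

General solution: y = Ce^(-8cos(x))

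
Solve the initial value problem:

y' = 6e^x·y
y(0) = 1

General solution: y = Ce^(6e^x)
Applying IC y(0) = 1:
Particular solution: y = e^(6(e^x - 1))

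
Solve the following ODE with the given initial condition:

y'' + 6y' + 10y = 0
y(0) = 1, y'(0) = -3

General solution: y = e^(-3x)(C₁cos(x) + C₂sin(x))
Complex roots r = -3 ± i
Applying ICs: C₁ = 1, C₂ = 0
Particular solution: y = e^(-3x)(cos(x))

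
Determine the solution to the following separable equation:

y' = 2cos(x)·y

Separating variables and integrating:
ln|y| = 2sin(x) + C

General solution: y = Ce^(2sin(x))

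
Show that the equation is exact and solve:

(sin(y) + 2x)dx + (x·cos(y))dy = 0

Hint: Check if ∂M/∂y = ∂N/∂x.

Verify exactness: ∂M/∂y = ∂N/∂x ✓
Find F(x,y) such that ∂F/∂x = M, ∂F/∂y = N
Solution: x·sin(y) + x² = C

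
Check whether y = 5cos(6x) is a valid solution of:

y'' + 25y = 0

Verification:
y'' = -180cos(6x)
y'' + 25y ≠ 0 (frequency mismatch: got 36 instead of 25)

No, it is not a solution.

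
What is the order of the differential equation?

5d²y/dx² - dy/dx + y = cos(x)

The order is 2 (highest derivative is of order 2).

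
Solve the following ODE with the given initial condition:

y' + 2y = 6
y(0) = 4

General solution: y = 3 + Ce^(-2x)
Applying y(0) = 4: C = 4 - 3 = 1
Particular solution: y = 3 + e^(-2x)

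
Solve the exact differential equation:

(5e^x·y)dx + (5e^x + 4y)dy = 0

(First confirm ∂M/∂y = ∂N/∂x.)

Verify exactness: ∂M/∂y = ∂N/∂x ✓
Find F(x,y) such that ∂F/∂x = M, ∂F/∂y = N
Solution: 5e^x·y + 2y² = C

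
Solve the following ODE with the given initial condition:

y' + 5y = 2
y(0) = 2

General solution: y = 2/5 + Ce^(-5x)
Applying y(0) = 2: C = 2 - 2/5 = 8/5
Particular solution: y = 2/5 + (8/5)e^(-5x)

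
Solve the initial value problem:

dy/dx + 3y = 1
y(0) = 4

General solution: y = 1/3 + Ce^(-3x)
Applying y(0) = 4: C = 4 - 1/3 = 11/3
Particular solution: y = 1/3 + (11/3)e^(-3x)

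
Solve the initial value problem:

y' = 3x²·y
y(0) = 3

General solution: y = Ce^(x³)
Applying IC y(0) = 3:
Particular solution: y = 3e^(x³)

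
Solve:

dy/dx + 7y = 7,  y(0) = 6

General solution: y = 1 + Ce^(-7x)
Applying y(0) = 6: C = 6 - 1 = 5
Particular solution: y = 1 + 5e^(-7x)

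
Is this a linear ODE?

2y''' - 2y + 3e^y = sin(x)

No. Nonlinear (e^y is nonlinear in y)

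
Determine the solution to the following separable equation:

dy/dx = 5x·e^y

Separating variables and integrating:
-e^(-y) = 5x²/2 + C

General solution: y = -ln(C - 5x²/2)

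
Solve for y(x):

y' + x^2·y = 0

Using integrating factor method:

General solution: y = Ce^(-x^3/3)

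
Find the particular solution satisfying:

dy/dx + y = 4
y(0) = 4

General solution: y = 4 + Ce^(-x)
Applying y(0) = 4: C = 4 - 4 = 0
Particular solution: y = 4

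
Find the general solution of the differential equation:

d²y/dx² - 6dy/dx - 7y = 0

Characteristic equation: r² - 6r - 7 = 0
Roots: r = 7, -1 (distinct real)
General solution: y = C₁e^(7x) + C₂e^(-x)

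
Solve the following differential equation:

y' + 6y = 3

Using integrating factor method:

General solution: y = 1/2 + Ce^(-6x)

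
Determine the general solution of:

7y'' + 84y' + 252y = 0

Characteristic equation: 7r² + 84r + 252 = 0
Divide by 7: r² + 12r + 36 = 0
Factored: (r + 6)² = 0
Repeated root: r = -6
General solution: y = (C₁ + C₂x)e^(-6x)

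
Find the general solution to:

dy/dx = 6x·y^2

Separating variables and integrating:
-1/y = 3x^2 + C

General solution: y^-1 = -3x^2 + C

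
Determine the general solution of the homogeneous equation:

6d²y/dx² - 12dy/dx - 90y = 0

Characteristic equation: 6r² - 12r - 90 = 0
Divide by 6: r² - 2r - 15 = 0
Roots: r = 5, -3 (distinct real)
General solution: y = C₁e^(5x) + C₂e^(-3x)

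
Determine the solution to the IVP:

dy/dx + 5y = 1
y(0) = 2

General solution: y = 1/5 + Ce^(-5x)
Applying y(0) = 2: C = 2 - 1/5 = 9/5
Particular solution: y = 1/5 + (9/5)e^(-5x)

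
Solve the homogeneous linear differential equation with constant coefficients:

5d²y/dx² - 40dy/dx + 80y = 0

Characteristic equation: 5r² - 40r + 80 = 0
Divide by 5: r² - 8r + 16 = 0
Factored: (r - 4)² = 0
Repeated root: r = 4
General solution: y = (C₁ + C₂x)e^(4x)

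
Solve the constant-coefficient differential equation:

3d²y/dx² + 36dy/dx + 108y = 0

Characteristic equation: 3r² + 36r + 108 = 0
Divide by 3: r² + 12r + 36 = 0
Factored: (r + 6)² = 0
Repeated root: r = -6
General solution: y = (C₁ + C₂x)e^(-6x)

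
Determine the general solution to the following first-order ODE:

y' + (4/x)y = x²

Using integrating factor method:

General solution: y = (1/7)x^3 + Cx^(-4)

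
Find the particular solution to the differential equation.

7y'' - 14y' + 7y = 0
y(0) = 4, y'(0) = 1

General solution: y = (C₁ + C₂x)e^x
Repeated root r = 1
Applying ICs: C₁ = 4, C₂ = -3
Particular solution: y = (4 - 3x)e^x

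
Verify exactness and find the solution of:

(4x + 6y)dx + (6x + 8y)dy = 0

Verify exactness: ∂M/∂y = ∂N/∂x ✓
Find F(x,y) such that ∂F/∂x = M, ∂F/∂y = N
Solution: 2x² + 6xy + 4y² = C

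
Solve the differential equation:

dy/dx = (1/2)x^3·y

Separating variables and integrating:
ln|y| = x^4/8 + C

General solution: y = Ce^(x^4/8)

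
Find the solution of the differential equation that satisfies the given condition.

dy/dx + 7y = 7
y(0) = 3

General solution: y = 1 + Ce^(-7x)
Applying y(0) = 3: C = 3 - 1 = 2
Particular solution: y = 1 + 2e^(-7x)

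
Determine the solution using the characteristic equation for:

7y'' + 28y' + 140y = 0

Characteristic equation: 7r² + 28r + 140 = 0
Divide by 7: r² + 4r + 20 = 0
Roots: r = -2 ± 4i (complex conjugates)
General solution: y = e^(-2x)(C₁cos(4x) + C₂sin(4x))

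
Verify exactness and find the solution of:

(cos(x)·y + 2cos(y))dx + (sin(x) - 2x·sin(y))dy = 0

Verify exactness: ∂M/∂y = ∂N/∂x ✓
Find F(x,y) such that ∂F/∂x = M, ∂F/∂y = N
Solution: sin(x)·y + 2x·cos(y) = C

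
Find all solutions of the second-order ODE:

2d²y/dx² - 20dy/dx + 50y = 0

Characteristic equation: 2r² - 20r + 50 = 0
Divide by 2: r² - 10r + 25 = 0
Factored: (r - 5)² = 0
Repeated root: r = 5
General solution: y = (C₁ + C₂x)e^(5x)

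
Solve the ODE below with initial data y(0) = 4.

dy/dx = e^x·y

General solution: y = Ce^(e^x)
Applying IC y(0) = 4:
Particular solution: y = 4e^(e^x - 1)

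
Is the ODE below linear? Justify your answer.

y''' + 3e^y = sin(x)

No. Nonlinear (e^y is nonlinear in y)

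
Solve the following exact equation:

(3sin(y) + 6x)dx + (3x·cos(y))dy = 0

Verify exactness: ∂M/∂y = ∂N/∂x ✓
Find F(x,y) such that ∂F/∂x = M, ∂F/∂y = N
Solution: 3x·sin(y) + 3x² = C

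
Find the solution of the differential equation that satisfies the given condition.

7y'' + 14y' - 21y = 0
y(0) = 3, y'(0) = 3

General solution: y = C₁e^x + C₂e^(-3x)
Applying ICs: C₁ = 3, C₂ = 0
Particular solution: y = 3e^x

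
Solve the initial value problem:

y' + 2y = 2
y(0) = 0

General solution: y = 1 + Ce^(-2x)
Applying y(0) = 0: C = 0 - 1 = -1
Particular solution: y = 1 - e^(-2x)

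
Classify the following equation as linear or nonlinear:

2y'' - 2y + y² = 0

Nonlinear (y² term)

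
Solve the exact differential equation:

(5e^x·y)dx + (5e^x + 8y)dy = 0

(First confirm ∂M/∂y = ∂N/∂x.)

Verify exactness: ∂M/∂y = ∂N/∂x ✓
Find F(x,y) such that ∂F/∂x = M, ∂F/∂y = N
Solution: 5e^x·y + 4y² = C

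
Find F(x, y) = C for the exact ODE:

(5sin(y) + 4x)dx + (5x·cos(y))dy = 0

Verify exactness: ∂M/∂y = ∂N/∂x ✓
Find F(x,y) such that ∂F/∂x = M, ∂F/∂y = N
Solution: 5x·sin(y) + 2x² = C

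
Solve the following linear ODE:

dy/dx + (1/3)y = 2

Using integrating factor method:

General solution: y = 6 + Ce^(-x/3)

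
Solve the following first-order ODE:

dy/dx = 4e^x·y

Separating variables and integrating:
ln|y| = 4e^x + C

General solution: y = Ce^(4e^x)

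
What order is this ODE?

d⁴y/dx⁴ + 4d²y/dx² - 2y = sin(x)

The order is 4 (highest derivative is of order 4).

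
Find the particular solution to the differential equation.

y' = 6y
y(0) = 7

General solution: y = Ce^(6x)
Applying IC y(0) = 7:
Particular solution: y = 7e^(6x)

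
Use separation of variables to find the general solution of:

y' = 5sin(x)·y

Separating variables and integrating:
ln|y| = -5cos(x) + C

General solution: y = Ce^(-5cos(x))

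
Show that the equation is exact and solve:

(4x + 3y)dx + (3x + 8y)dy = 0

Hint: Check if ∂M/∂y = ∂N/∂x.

Verify exactness: ∂M/∂y = ∂N/∂x ✓
Find F(x,y) such that ∂F/∂x = M, ∂F/∂y = N
Solution: 2x² + 3xy + 4y² = C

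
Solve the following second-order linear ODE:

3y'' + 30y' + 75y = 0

Characteristic equation: 3r² + 30r + 75 = 0
Divide by 3: r² + 10r + 25 = 0
Factored: (r + 5)² = 0
Repeated root: r = -5
General solution: y = (C₁ + C₂x)e^(-5x)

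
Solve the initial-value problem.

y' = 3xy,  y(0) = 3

General solution: y = Ce^(3x²/2)
Applying IC y(0) = 3:
Particular solution: y = 3e^(3x²/2)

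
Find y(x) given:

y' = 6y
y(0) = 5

General solution: y = Ce^(6x)
Applying IC y(0) = 5:
Particular solution: y = 5e^(6x)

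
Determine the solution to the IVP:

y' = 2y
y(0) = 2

General solution: y = Ce^(2x)
Applying IC y(0) = 2:
Particular solution: y = 2e^(2x)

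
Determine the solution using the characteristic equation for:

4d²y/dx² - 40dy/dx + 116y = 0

Characteristic equation: 4r² - 40r + 116 = 0
Divide by 4: r² - 10r + 29 = 0
Roots: r = 5 ± 2i (complex conjugates)
General solution: y = e^(5x)(C₁cos(2x) + C₂sin(2x))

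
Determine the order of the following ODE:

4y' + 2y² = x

The order is 1 (highest derivative is of order 1).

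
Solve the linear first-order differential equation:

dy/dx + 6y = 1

Using integrating factor method:

General solution: y = 1/6 + Ce^(-6x)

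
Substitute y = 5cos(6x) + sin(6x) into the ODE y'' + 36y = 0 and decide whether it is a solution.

Verification:
y'' = -180cos(6x) - 36sin(6x)
y'' + 36y = 0 ✓

Yes, it is a solution.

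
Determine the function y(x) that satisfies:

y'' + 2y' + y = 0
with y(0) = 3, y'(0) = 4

General solution: y = (C₁ + C₂x)e^(-x)
Repeated root r = -1
Applying ICs: C₁ = 3, C₂ = 7
Particular solution: y = (3 + 7x)e^(-x)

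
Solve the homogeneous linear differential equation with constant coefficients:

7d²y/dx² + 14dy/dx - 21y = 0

Characteristic equation: 7r² + 14r - 21 = 0
Divide by 7: r² + 2r - 3 = 0
Roots: r = 1, -3 (distinct real)
General solution: y = C₁e^x + C₂e^(-3x)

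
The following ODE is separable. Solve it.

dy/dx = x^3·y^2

Separating variables and integrating:
-1/y = x^4/4 + C

General solution: y^-1 = (-1/4)x^4 + C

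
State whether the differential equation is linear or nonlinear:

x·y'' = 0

Linear (y and its derivatives appear to the first power only, no products of y terms)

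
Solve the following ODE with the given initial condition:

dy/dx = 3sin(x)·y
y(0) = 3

General solution: y = Ce^(-3cos(x))
Applying IC y(0) = 3:
Particular solution: y = 3e^(3(1-cos(x)))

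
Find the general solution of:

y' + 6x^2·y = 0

Using integrating factor method:

General solution: y = Ce^(-2x^3)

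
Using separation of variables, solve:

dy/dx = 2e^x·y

Separating variables and integrating:
ln|y| = 2e^x + C

General solution: y = Ce^(2e^x)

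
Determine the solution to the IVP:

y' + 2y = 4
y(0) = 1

General solution: y = 2 + Ce^(-2x)
Applying y(0) = 1: C = 1 - 2 = -1
Particular solution: y = 2 - e^(-2x)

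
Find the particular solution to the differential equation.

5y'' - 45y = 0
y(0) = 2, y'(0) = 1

General solution: y = C₁e^(3x) + C₂e^(-3x)
Applying ICs: C₁ = 7/6, C₂ = 5/6
Particular solution: y = (7/6)e^(3x) + (5/6)e^(-3x)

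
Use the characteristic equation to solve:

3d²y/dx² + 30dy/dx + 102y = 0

Characteristic equation: 3r² + 30r + 102 = 0
Divide by 3: r² + 10r + 34 = 0
Roots: r = -5 ± 3i (complex conjugates)
General solution: y = e^(-5x)(C₁cos(3x) + C₂sin(3x))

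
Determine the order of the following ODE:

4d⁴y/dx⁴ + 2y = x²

The order is 4 (highest derivative is of order 4).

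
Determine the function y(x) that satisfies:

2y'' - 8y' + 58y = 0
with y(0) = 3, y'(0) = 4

General solution: y = e^(2x)(C₁cos(5x) + C₂sin(5x))
Complex roots r = 2 ± 5i
Applying ICs: C₁ = 3, C₂ = -2/5
Particular solution: y = e^(2x)(3cos(5x) - (2/5)sin(5x))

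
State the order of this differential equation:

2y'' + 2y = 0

The order is 2 (highest derivative is of order 2).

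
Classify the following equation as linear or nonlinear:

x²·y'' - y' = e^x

Linear (y and its derivatives appear to the first power only, no products of y terms)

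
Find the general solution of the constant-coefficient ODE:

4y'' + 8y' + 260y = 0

Characteristic equation: 4r² + 8r + 260 = 0
Divide by 4: r² + 2r + 65 = 0
Roots: r = -1 ± 8i (complex conjugates)
General solution: y = e^(-x)(C₁cos(8x) + C₂sin(8x))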